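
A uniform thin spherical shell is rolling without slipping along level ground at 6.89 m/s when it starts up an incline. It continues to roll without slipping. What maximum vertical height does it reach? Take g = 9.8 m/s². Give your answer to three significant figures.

The moment of inertia is (2/3)MR², giving k ≡ I/(MR²) = 2/3.
The rolling condition ω = v/R makes the rotational term ½I(v/R)² = ½kMv², so KE_total = ½(1+k)Mv² = (5/6)Mv².
At the top the kinetic energy is zero, so (5/6)Mv₀² = Mgh.
Thus h = (1+k)v₀²/(2g) = 1.667 × 6.89² / (2 × 9.8) ≈ 4.04 m.

h ≈ 4.04 m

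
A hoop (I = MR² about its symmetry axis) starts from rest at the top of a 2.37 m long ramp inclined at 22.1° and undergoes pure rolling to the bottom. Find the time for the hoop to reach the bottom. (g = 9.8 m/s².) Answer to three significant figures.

t ≈ 1.60 s

Here I = MR², so the shape factor k = I/(MR²) = 1.
Newton's second law down the slope: Mg sinθ − f = Ma. The torque equation fR = Iα (with α = a/R) gives f = kMa.
Hence a = g sinθ/(1+k) = 9.8×sin22.1°/2 = 1.843 m/s².
With constant a from rest, t = √(2L/a) = √(2·2.37/1.843) ≈ 1.60 s.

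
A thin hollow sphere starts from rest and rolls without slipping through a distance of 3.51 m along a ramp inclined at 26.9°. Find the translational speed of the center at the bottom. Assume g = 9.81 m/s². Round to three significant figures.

For this body I = (2/3)MR², i.e. k = I/(MR²) = 2/3.
The rolling condition ω = v/R makes the rotational term ½I(v/R)² = ½kMv², so KE_total = ½(1+k)Mv² = (5/6)Mv².
The vertical drop is h = L sinθ = 3.51 × sin26.9° = 1.588 m.
Energy conservation: Mgh = (5/6)Mv², so v = √(2gh/(1+k)) = √(2 × 9.81 × 1.588 / 1.667) ≈ 4.32 m/s.

v ≈ 4.32 m/s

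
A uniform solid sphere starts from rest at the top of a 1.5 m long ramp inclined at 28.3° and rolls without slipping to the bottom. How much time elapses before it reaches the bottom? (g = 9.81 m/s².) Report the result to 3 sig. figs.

t ≈ 0.950 s

The moment of inertia is (2/5)MR², giving k ≡ I/(MR²) = 0.4.
Newton's second law down the slope: Mg sinθ − f = Ma. The torque equation fR = Iα (with α = a/R) gives f = kMa.
Hence a = g sinθ/(1+k) = 9.81×sin28.3°/1.4 = 3.322 m/s².
With constant a from rest, t = √(2L/a) = √(2·1.5/3.322) ≈ 0.950 s.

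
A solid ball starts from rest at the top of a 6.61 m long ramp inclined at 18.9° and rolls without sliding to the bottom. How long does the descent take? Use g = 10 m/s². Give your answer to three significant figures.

With I = (2/5)MR², the ratio k = I/(MR²) is 0.4.
Translational: Mg sinθ − f = Ma. Rotational about the CM: fR = Iα = kMRa, so f = kMa.
Hence a = g sinθ/(1+k) = 10×sin18.9°/1.4 = 2.314 m/s².
Starting from rest, L = ½at², so t = √(2L/a) = √(2×6.61/2.314) ≈ 2.39 s.

t ≈ 2.39 s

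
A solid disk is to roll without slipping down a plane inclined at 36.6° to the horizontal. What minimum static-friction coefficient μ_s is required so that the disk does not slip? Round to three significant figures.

μ_min ≈ 0.248

For this body I = (1/2)MR², i.e. k = I/(MR²) = 0.5.
Translational: Mg sinθ − f = Ma. Rotational about the CM: fR = Iα = kMRa, so f = kMa.
These give a = g sinθ/(1+k) and the required friction f = kMg sinθ/(1+k).
The normal force is N = Mg cosθ, so μ_min = f/N = k tanθ/(1+k).
μ_min = 0.5 × tan36.6° / 1.5 ≈ 0.248.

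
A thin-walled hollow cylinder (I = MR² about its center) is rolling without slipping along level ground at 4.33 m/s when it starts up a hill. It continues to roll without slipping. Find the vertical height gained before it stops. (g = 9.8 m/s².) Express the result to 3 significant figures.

The moment of inertia is MR², giving k ≡ I/(MR²) = 1.
Pure rolling means v = ωR; then KE = ½Mv² + ½I(v/R)² = ½(1+k)Mv² = Mv².
All of this converts to potential energy at the highest point: Mv₀² = Mgh.
Thus h = (1+k)v₀²/(2g) = 2 × 4.33² / (2 × 9.8) ≈ 1.91 m.

h ≈ 1.91 m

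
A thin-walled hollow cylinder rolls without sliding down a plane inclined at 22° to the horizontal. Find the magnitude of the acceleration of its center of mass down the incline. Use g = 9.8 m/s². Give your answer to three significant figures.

For this body I = MR², i.e. k = I/(MR²) = 1.
Translational: Mg sinθ − f = Ma. Rotational about the CM: fR = Iα = kMRa, so f = kMa.
Eliminating f: Mg sinθ = (1+k)Ma, so a = g sinθ/(1+k) = 9.8 × sin22° / 2 ≈ 1.84 m/s².

a ≈ 1.84 m/s²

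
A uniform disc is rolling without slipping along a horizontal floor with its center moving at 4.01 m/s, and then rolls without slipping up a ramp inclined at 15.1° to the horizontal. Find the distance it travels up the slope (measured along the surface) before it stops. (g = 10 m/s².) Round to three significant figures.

With I = (1/2)MR², the ratio k = I/(MR²) is 0.5.
Pure rolling means v = ωR; then KE = ½Mv² + ½I(v/R)² = ½(1+k)Mv² = (3/4)Mv².
Setting this equal to Mgh gives the vertical rise h = (1+k)v₀²/(2g) = 1.5×4.01²/(2×10) = 1.206 m.
Along the incline, d = h/sinθ = 1.206/sin15.1° ≈ 4.63 m.

d ≈ 4.63 m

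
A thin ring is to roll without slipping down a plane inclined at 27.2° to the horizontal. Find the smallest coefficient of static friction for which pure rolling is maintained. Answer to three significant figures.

μ_min ≈ 0.257

With I = MR², the ratio k = I/(MR²) is 1.
Translational: Mg sinθ − f = Ma. Rotational about the CM: fR = Iα = kMRa, so f = kMa.
These give a = g sinθ/(1+k) and the required friction f = kMg sinθ/(1+k).
The normal force is N = Mg cosθ, so μ_min = f/N = k tanθ/(1+k).
μ_min = 1 × tan27.2° / 2 ≈ 0.257.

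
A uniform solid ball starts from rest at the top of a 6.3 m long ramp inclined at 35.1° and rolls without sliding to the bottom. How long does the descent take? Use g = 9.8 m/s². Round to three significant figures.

t ≈ 1.77 s

The moment of inertia is (2/5)MR², giving k ≡ I/(MR²) = 0.4.
Along the incline Mg sinθ − f = Ma, and torque about the center fR = Iα = kMR²(a/R) gives f = kMa.
Hence a = g sinθ/(1+k) = 9.8×sin35.1°/1.4 = 4.025 m/s².
With constant a from rest, t = √(2L/a) = √(2·6.3/4.025) ≈ 1.77 s.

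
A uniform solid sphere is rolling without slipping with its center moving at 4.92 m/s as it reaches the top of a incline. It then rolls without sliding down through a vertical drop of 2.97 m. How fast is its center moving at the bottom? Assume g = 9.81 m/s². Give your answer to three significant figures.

v ≈ 8.11 m/s

With I = (2/5)MR², the ratio k = I/(MR²) is 0.4.
Since it rolls without slipping, ω = v/R and KE = ½Mv² + ½Iω² = ½(1+k)Mv² = (7/10)Mv².
Energy conservation: (7/10)Mv₀² + Mgh = (7/10)Mv², so v² = v₀² + 2gh/(1+k).
v = √(4.92² + 2×9.81×2.97/1.4) = √65.83 ≈ 8.11 m/s.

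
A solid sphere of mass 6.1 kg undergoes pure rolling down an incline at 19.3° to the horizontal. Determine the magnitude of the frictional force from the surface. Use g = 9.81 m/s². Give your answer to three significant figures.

f ≈ 5.65 N

With I = (2/5)MR², the ratio k = I/(MR²) is 0.4.
Newton's second law down the slope: Mg sinθ − f = Ma. The torque equation fR = Iα (with α = a/R) gives f = kMa.
Combining, a = g sinθ/(1+k) and f = kMa = kMg sinθ/(1+k).
f = 0.4 × 6.1 × 9.81 × sin19.3° / 1.4 ≈ 5.65 N.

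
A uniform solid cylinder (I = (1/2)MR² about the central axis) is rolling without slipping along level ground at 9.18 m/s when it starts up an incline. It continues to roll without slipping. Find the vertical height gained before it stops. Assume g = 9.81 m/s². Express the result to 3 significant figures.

h ≈ 6.44 m

Here I = (1/2)MR², so the shape factor k = I/(MR²) = 0.5.
The rolling condition ω = v/R makes the rotational term ½I(v/R)² = ½kMv², so KE_total = ½(1+k)Mv² = (3/4)Mv².
All of this converts to potential energy at the highest point: (3/4)Mv₀² = Mgh.
Thus h = (1+k)v₀²/(2g) = 1.5 × 9.18² / (2 × 9.81) ≈ 6.44 m.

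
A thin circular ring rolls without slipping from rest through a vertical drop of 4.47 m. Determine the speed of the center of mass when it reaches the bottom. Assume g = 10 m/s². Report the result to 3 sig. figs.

With I = MR², the ratio k = I/(MR²) is 1.
Rolling without slipping gives ω = v/R, so the total kinetic energy is ½Mv² + ½Iω² = ½(1+k)Mv² = Mv².
Setting Mgh = Mv² gives v = √(2gh/(1+k)) = √(2·10·4.47/2) ≈ 6.69 m/s.

v ≈ 6.69 m/s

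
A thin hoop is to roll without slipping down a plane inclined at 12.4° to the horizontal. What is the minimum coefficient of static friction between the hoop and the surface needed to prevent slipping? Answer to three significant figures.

μ_min ≈ 0.110

With I = MR², the ratio k = I/(MR²) is 1.
Along the incline Mg sinθ − f = Ma, and torque about the center fR = Iα = kMR²(a/R) gives f = kMa.
These give a = g sinθ/(1+k) and the required friction f = kMg sinθ/(1+k).
The normal force is N = Mg cosθ, so μ_min = f/N = k tanθ/(1+k).
μ_min = 1 × tan12.4° / 2 ≈ 0.110.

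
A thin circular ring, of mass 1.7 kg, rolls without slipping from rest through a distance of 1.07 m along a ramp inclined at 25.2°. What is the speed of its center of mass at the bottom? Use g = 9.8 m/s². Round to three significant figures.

With I = MR², the ratio k = I/(MR²) is 1.
The rolling condition ω = v/R makes the rotational term ½I(v/R)² = ½kMv², so KE_total = ½(1+k)Mv² = Mv².
The vertical drop is h = L sinθ = 1.07 × sin25.2° = 0.4556 m.
Setting Mgh = Mv² gives v = √(2gh/(1+k)) = √(2·9.8·0.4556/2) ≈ 2.11 m/s.

v ≈ 2.11 m/s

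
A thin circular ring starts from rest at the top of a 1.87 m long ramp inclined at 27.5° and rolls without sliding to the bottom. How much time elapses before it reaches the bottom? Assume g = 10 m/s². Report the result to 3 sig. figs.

t ≈ 1.27 s

For this body I = MR², i.e. k = I/(MR²) = 1.
Newton's second law down the slope: Mg sinθ − f = Ma. The torque equation fR = Iα (with α = a/R) gives f = kMa.
Hence a = g sinθ/(1+k) = 10×sin27.5°/2 = 2.309 m/s².
Starting from rest, L = ½at², so t = √(2L/a) = √(2×1.87/2.309) ≈ 1.27 s.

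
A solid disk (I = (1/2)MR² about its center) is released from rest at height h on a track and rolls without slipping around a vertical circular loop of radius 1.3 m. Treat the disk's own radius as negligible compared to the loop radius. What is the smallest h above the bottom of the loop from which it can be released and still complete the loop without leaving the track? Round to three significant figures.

Here I = (1/2)MR², so the shape factor k = I/(MR²) = 0.5.
At the top, contact is just lost when gravity alone supplies the centripetal force: Mg = Mv_top²/r, i.e. v_top² = gr.
With ω = v/R, the kinetic energy at speed v is ½(1+k)Mv² = (3/4)Mv².
Energy conservation from release (height h) to the top (height 2r): Mgh = Mg(2r) + (3/4)M·gr.
Thus h_min = 2r + (1+k)r/2 = r(2 + 1.5/2) = 1.3 × 2.75 ≈ 3.58 m.

h_min ≈ 3.58 m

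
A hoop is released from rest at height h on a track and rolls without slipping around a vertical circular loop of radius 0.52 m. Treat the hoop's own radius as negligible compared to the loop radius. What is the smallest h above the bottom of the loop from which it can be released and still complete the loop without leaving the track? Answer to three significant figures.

h_min ≈ 1.56 m

For this body I = MR², i.e. k = I/(MR²) = 1.
At the top of the loop, the minimum-contact condition is Mg = Mv_top²/r, so v_top² = gr.
With ω = v/R, the kinetic energy at speed v is ½(1+k)Mv² = Mv².
Energy conservation from release (height h) to the top (height 2r): Mgh = Mg(2r) + M·gr.
Thus h_min = 2r + (1+k)r/2 = r(2 + 2/2) = 0.52 × 3 ≈ 1.56 m.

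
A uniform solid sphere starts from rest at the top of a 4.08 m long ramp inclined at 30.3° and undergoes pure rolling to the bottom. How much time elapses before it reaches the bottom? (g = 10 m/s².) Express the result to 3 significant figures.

t ≈ 1.50 s

The moment of inertia is (2/5)MR², giving k ≡ I/(MR²) = 0.4.
Along the incline Mg sinθ − f = Ma, and torque about the center fR = Iα = kMR²(a/R) gives f = kMa.
Hence a = g sinθ/(1+k) = 10×sin30.3°/1.4 = 3.604 m/s².
With constant a from rest, t = √(2L/a) = √(2·4.08/3.604) ≈ 1.50 s.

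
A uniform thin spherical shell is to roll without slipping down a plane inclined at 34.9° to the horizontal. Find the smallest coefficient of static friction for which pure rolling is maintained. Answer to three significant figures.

μ_min ≈ 0.279

With I = (2/3)MR², the ratio k = I/(MR²) is 2/3.
Along the incline Mg sinθ − f = Ma, and torque about the center fR = Iα = kMR²(a/R) gives f = kMa.
These give a = g sinθ/(1+k) and the required friction f = kMg sinθ/(1+k).
The normal force is N = Mg cosθ, so μ_min = f/N = k tanθ/(1+k).
μ_min = (2/3) × tan34.9° / 1.667 ≈ 0.279.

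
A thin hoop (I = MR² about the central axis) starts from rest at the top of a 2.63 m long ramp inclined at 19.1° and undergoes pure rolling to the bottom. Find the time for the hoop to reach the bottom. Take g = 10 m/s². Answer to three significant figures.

t ≈ 1.79 s

The moment of inertia is MR², giving k ≡ I/(MR²) = 1.
Newton's second law down the slope: Mg sinθ − f = Ma. The torque equation fR = Iα (with α = a/R) gives f = kMa.
Hence a = g sinθ/(1+k) = 10×sin19.1°/2 = 1.636 m/s².
Starting from rest, L = ½at², so t = √(2L/a) = √(2×2.63/1.636) ≈ 1.79 s.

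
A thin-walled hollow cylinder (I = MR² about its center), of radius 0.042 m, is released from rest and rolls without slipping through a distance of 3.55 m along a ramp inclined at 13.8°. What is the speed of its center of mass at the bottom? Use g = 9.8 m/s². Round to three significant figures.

v ≈ 2.88 m/s

Here I = MR², so the shape factor k = I/(MR²) = 1.
The rolling condition ω = v/R makes the rotational term ½I(v/R)² = ½kMv², so KE_total = ½(1+k)Mv² = Mv².
The vertical drop is h = L sinθ = 3.55 × sin13.8° = 0.8468 m.
Energy conservation: Mgh = Mv², so v = √(2gh/(1+k)) = √(2 × 9.8 × 0.8468 / 2) ≈ 2.88 m/s.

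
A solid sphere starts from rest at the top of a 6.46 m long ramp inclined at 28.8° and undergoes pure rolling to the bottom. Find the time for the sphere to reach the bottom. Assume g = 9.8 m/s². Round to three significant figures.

t ≈ 1.96 s

With I = (2/5)MR², the ratio k = I/(MR²) is 0.4.
Along the incline Mg sinθ − f = Ma, and torque about the center fR = Iα = kMR²(a/R) gives f = kMa.
Hence a = g sinθ/(1+k) = 9.8×sin28.8°/1.4 = 3.372 m/s².
Starting from rest, L = ½at², so t = √(2L/a) = √(2×6.46/3.372) ≈ 1.96 s.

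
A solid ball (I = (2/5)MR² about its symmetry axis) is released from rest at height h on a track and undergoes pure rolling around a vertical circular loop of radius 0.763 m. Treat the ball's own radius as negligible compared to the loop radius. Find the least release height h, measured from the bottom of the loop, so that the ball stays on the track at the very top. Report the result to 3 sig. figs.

The moment of inertia is (2/5)MR², giving k ≡ I/(MR²) = 0.4.
At the top, contact is just lost when gravity alone supplies the centripetal force: Mg = Mv_top²/r, i.e. v_top² = gr.
With ω = v/R, the kinetic energy at speed v is ½(1+k)Mv² = (7/10)Mv².
Energy conservation from release (height h) to the top (height 2r): Mgh = Mg(2r) + (7/10)M·gr.
Thus h_min = 2r + (1+k)r/2 = r(2 + 1.4/2) = 0.763 × 2.7 ≈ 2.06 m.

h_min ≈ 2.06 m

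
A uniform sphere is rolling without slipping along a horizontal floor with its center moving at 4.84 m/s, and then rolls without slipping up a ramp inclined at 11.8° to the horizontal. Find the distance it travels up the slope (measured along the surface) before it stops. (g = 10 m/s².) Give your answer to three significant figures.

d ≈ 8.02 m

Here I = (2/5)MR², so the shape factor k = I/(MR²) = 0.4.
Pure rolling means v = ωR; then KE = ½Mv² + ½I(v/R)² = ½(1+k)Mv² = (7/10)Mv².
Setting this equal to Mgh gives the vertical rise h = (1+k)v₀²/(2g) = 1.4×4.84²/(2×10) = 1.64 m.
Along the incline, d = h/sinθ = 1.64/sin11.8° ≈ 8.02 m.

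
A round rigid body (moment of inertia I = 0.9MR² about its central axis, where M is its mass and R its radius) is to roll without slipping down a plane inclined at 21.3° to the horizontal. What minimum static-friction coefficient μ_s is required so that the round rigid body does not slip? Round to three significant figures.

μ_min ≈ 0.185

With I = 0.9MR², the ratio k = I/(MR²) is 0.9.
Translational: Mg sinθ − f = Ma. Rotational about the CM: fR = Iα = kMRa, so f = kMa.
These give a = g sinθ/(1+k) and the required friction f = kMg sinθ/(1+k).
The normal force is N = Mg cosθ, so μ_min = f/N = k tanθ/(1+k).
μ_min = 0.9 × tan21.3° / 1.9 ≈ 0.185.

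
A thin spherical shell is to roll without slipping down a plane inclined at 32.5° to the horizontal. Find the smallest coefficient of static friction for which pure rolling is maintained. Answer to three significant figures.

For this body I = (2/3)MR², i.e. k = I/(MR²) = 2/3.
Along the incline Mg sinθ − f = Ma, and torque about the center fR = Iα = kMR²(a/R) gives f = kMa.
These give a = g sinθ/(1+k) and the required friction f = kMg sinθ/(1+k).
With N = Mg cosθ, the no-slip condition f ≤ μN gives μ_min = f/N = k tanθ/(1+k).
μ_min = (2/3) × tan32.5° / 1.667 ≈ 0.255.

μ_min ≈ 0.255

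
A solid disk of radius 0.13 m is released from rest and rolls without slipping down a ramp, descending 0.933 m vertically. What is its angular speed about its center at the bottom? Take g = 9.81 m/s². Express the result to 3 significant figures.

ω ≈ 26.9 rad/s

For this body I = (1/2)MR², i.e. k = I/(MR²) = 0.5.
Since it rolls without slipping, ω = v/R and KE = ½Mv² + ½Iω² = ½(1+k)Mv² = (3/4)Mv².
Energy conservation Mgh = ½(1+k)Mv² gives v = √(2gh/(1+k)) = √(2 × 9.81 × 0.933 / 1.5) = 3.493 m/s.
Then ω = v/R = 3.493 / 0.13 ≈ 26.9 rad/s.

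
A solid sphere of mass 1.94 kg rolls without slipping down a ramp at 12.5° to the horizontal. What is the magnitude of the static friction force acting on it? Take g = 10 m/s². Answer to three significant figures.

The moment of inertia is (2/5)MR², giving k ≡ I/(MR²) = 0.4.
Along the incline Mg sinθ − f = Ma, and torque about the center fR = Iα = kMR²(a/R) gives f = kMa.
Combining, a = g sinθ/(1+k) and f = kMa = kMg sinθ/(1+k).
f = 0.4 × 1.94 × 10 × sin12.5° / 1.4 ≈ 1.20 N.

f ≈ 1.20 N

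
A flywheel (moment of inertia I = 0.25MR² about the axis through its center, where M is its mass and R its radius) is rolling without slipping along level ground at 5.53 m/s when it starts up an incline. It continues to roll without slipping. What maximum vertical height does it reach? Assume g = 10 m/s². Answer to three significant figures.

For this body I = 0.25MR², i.e. k = I/(MR²) = 0.25.
The rolling condition ω = v/R makes the rotational term ½I(v/R)² = ½kMv², so KE_total = ½(1+k)Mv² = (5/8)Mv².
All of this converts to potential energy at the highest point: (5/8)Mv₀² = Mgh.
Thus h = (1+k)v₀²/(2g) = 1.25 × 5.53² / (2 × 10) ≈ 1.91 m.

h ≈ 1.91 m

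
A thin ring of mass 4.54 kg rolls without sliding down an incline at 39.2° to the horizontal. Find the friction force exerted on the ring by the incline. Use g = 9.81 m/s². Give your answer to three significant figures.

For this body I = MR², i.e. k = I/(MR²) = 1.
Along the incline Mg sinθ − f = Ma, and torque about the center fR = Iα = kMR²(a/R) gives f = kMa.
Combining, a = g sinθ/(1+k) and f = kMa = kMg sinθ/(1+k).
f = 1 × 4.54 × 9.81 × sin39.2° / 2 ≈ 14.1 N.

f ≈ 14.1 N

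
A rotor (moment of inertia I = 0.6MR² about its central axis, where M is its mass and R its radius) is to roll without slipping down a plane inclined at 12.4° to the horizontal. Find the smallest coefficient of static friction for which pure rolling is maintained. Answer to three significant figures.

For this body I = 0.6MR², i.e. k = I/(MR²) = 0.6.
Newton's second law down the slope: Mg sinθ − f = Ma. The torque equation fR = Iα (with α = a/R) gives f = kMa.
These give a = g sinθ/(1+k) and the required friction f = kMg sinθ/(1+k).
With N = Mg cosθ, the no-slip condition f ≤ μN gives μ_min = f/N = k tanθ/(1+k).
μ_min = 0.6 × tan12.4° / 1.6 ≈ 0.0824.

μ_min ≈ 0.0824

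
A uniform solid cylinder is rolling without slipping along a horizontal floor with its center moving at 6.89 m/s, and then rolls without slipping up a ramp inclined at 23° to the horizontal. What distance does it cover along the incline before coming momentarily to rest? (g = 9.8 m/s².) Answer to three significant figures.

For this body I = (1/2)MR², i.e. k = I/(MR²) = 0.5.
The rolling condition ω = v/R makes the rotational term ½I(v/R)² = ½kMv², so KE_total = ½(1+k)Mv² = (3/4)Mv².
Setting this equal to Mgh gives the vertical rise h = (1+k)v₀²/(2g) = 1.5×6.89²/(2×9.8) = 3.633 m.
Along the incline, d = h/sinθ = 3.633/sin23° ≈ 9.30 m.

d ≈ 9.30 m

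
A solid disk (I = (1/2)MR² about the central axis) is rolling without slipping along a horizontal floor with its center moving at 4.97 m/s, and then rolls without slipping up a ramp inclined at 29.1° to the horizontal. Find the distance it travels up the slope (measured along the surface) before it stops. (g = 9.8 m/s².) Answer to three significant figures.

For this body I = (1/2)MR², i.e. k = I/(MR²) = 0.5.
Rolling without slipping gives ω = v/R, so the total kinetic energy is ½Mv² + ½Iω² = ½(1+k)Mv² = (3/4)Mv².
Setting this equal to Mgh gives the vertical rise h = (1+k)v₀²/(2g) = 1.5×4.97²/(2×9.8) = 1.89 m.
Along the incline, d = h/sinθ = 1.89/sin29.1° ≈ 3.89 m.

d ≈ 3.89 m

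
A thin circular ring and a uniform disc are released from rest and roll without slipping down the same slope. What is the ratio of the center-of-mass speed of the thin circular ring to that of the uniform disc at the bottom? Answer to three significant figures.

Each satisfies Mgh = ½(1+k)Mv² with k = I/(MR²), so v ∝ 1/√(1+k).
For the thin circular ring k = 1; for the uniform disc k = 0.5.
v₁/v₂ = √((1+k₂)/(1+k₁)) = √(1.5/2) ≈ 0.866.

v_ratio ≈ 0.866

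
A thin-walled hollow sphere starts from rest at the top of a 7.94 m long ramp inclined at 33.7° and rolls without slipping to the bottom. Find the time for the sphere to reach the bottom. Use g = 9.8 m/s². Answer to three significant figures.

Here I = (2/3)MR², so the shape factor k = I/(MR²) = 2/3.
Along the incline Mg sinθ − f = Ma, and torque about the center fR = Iα = kMR²(a/R) gives f = kMa.
Hence a = g sinθ/(1+k) = 9.8×sin33.7°/1.667 = 3.262 m/s².
Starting from rest, L = ½at², so t = √(2L/a) = √(2×7.94/3.262) ≈ 2.21 s.

t ≈ 2.21 s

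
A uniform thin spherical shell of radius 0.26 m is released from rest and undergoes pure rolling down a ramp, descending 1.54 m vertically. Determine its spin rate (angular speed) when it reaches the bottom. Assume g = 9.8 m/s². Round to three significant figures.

With I = (2/3)MR², the ratio k = I/(MR²) is 2/3.
Since it rolls without slipping, ω = v/R and KE = ½Mv² + ½Iω² = ½(1+k)Mv² = (5/6)Mv².
Energy conservation Mgh = ½(1+k)Mv² gives v = √(2gh/(1+k)) = √(2 × 9.8 × 1.54 / 1.667) = 4.256 m/s.
Then ω = v/R = 4.256 / 0.26 ≈ 16.4 rad/s.

ω ≈ 16.4 rad/s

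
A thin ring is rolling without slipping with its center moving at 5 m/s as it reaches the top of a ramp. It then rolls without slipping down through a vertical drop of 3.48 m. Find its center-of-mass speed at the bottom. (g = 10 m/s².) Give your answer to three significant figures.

v ≈ 7.73 m/s

Here I = MR², so the shape factor k = I/(MR²) = 1.
Rolling without slipping gives ω = v/R, so the total kinetic energy is ½Mv² + ½Iω² = ½(1+k)Mv² = Mv².
Conserving energy between top and bottom: Mv² = Mv₀² + Mgh, hence v² = v₀² + 2gh/(1+k).
v = √(5² + 2×10×3.48/2) = √59.8 ≈ 7.73 m/s.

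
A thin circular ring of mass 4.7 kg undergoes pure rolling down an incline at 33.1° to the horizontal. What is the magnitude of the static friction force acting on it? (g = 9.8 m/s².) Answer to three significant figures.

The moment of inertia is MR², giving k ≡ I/(MR²) = 1.
Translational: Mg sinθ − f = Ma. Rotational about the CM: fR = Iα = kMRa, so f = kMa.
Combining, a = g sinθ/(1+k) and f = kMa = kMg sinθ/(1+k).
f = 1 × 4.7 × 9.8 × sin33.1° / 2 ≈ 12.6 N.

f ≈ 12.6 N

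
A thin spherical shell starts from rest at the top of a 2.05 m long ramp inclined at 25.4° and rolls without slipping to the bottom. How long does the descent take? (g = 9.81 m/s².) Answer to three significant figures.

For this body I = (2/3)MR², i.e. k = I/(MR²) = 2/3.
Along the incline Mg sinθ − f = Ma, and torque about the center fR = Iα = kMR²(a/R) gives f = kMa.
Hence a = g sinθ/(1+k) = 9.81×sin25.4°/1.667 = 2.525 m/s².
Starting from rest, L = ½at², so t = √(2L/a) = √(2×2.05/2.525) ≈ 1.27 s.

t ≈ 1.27 s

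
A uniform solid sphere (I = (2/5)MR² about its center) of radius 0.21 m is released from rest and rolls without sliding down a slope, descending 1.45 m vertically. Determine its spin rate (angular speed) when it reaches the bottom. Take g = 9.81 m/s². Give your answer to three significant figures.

ω ≈ 21.5 rad/s

The moment of inertia is (2/5)MR², giving k ≡ I/(MR²) = 0.4.
Pure rolling means v = ωR; then KE = ½Mv² + ½I(v/R)² = ½(1+k)Mv² = (7/10)Mv².
Energy conservation Mgh = ½(1+k)Mv² gives v = √(2gh/(1+k)) = √(2 × 9.81 × 1.45 / 1.4) = 4.508 m/s.
Then ω = v/R = 4.508 / 0.21 ≈ 21.5 rad/s.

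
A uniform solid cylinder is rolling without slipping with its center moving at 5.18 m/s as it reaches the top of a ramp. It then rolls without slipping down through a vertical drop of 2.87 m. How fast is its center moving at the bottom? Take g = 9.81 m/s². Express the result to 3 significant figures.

With I = (1/2)MR², the ratio k = I/(MR²) is 0.5.
Pure rolling means v = ωR; then KE = ½Mv² + ½I(v/R)² = ½(1+k)Mv² = (3/4)Mv².
Conserving energy between top and bottom: (3/4)Mv² = (3/4)Mv₀² + Mgh, hence v² = v₀² + 2gh/(1+k).
v = √(5.18² + 2×9.81×2.87/1.5) = √64.37 ≈ 8.02 m/s.

v ≈ 8.02 m/s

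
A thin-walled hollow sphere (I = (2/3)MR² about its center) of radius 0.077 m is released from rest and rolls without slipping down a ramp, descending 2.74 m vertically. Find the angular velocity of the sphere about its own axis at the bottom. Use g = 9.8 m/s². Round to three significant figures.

ω ≈ 73.7 rad/s

With I = (2/3)MR², the ratio k = I/(MR²) is 2/3.
The rolling condition ω = v/R makes the rotational term ½I(v/R)² = ½kMv², so KE_total = ½(1+k)Mv² = (5/6)Mv².
Energy conservation Mgh = ½(1+k)Mv² gives v = √(2gh/(1+k)) = √(2 × 9.8 × 2.74 / 1.667) = 5.676 m/s.
The angular speed follows from ω = v/R = 5.676/0.077 ≈ 73.7 rad/s.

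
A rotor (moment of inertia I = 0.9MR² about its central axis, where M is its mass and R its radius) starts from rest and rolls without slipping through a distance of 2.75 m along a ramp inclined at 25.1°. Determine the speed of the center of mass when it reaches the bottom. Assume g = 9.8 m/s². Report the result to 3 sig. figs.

v ≈ 3.47 m/s

The moment of inertia is 0.9MR², giving k ≡ I/(MR²) = 0.9.
Rolling without slipping gives ω = v/R, so the total kinetic energy is ½Mv² + ½Iω² = ½(1+k)Mv² = (19/20)Mv².
The vertical drop is h = L sinθ = 2.75 × sin25.1° = 1.167 m.
Energy conservation: Mgh = (19/20)Mv², so v = √(2gh/(1+k)) = √(2 × 9.8 × 1.167 / 1.9) ≈ 3.47 m/s.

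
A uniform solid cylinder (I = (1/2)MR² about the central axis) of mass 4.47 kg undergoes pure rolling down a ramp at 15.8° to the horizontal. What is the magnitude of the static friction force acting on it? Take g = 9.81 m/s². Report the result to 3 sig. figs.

f ≈ 3.98 N

Here I = (1/2)MR², so the shape factor k = I/(MR²) = 0.5.
Newton's second law down the slope: Mg sinθ − f = Ma. The torque equation fR = Iα (with α = a/R) gives f = kMa.
Combining, a = g sinθ/(1+k) and f = kMa = kMg sinθ/(1+k).
f = 0.5 × 4.47 × 9.81 × sin15.8° / 1.5 ≈ 3.98 N.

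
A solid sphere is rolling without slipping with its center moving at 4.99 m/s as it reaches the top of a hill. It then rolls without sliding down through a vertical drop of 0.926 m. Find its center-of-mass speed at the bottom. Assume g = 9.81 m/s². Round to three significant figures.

Here I = (2/5)MR², so the shape factor k = I/(MR²) = 0.4.
The rolling condition ω = v/R makes the rotational term ½I(v/R)² = ½kMv², so KE_total = ½(1+k)Mv² = (7/10)Mv².
Energy conservation: (7/10)Mv₀² + Mgh = (7/10)Mv², so v² = v₀² + 2gh/(1+k).
v = √(4.99² + 2×9.81×0.926/1.4) = √37.88 ≈ 6.15 m/s.

v ≈ 6.15 m/s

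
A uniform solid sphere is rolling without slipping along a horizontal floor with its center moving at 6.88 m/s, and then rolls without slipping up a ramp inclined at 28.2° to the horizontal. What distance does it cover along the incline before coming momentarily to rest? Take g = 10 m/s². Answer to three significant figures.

d ≈ 7.01 m

The moment of inertia is (2/5)MR², giving k ≡ I/(MR²) = 0.4.
The rolling condition ω = v/R makes the rotational term ½I(v/R)² = ½kMv², so KE_total = ½(1+k)Mv² = (7/10)Mv².
Setting this equal to Mgh gives the vertical rise h = (1+k)v₀²/(2g) = 1.4×6.88²/(2×10) = 3.313 m.
The distance along the slope is d = h/sinθ = 3.313/sin28.2° ≈ 7.01 m.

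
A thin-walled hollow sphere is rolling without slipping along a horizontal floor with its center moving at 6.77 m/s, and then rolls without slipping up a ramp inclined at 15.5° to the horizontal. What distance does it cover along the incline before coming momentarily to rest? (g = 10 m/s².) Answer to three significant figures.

d ≈ 14.3 m

With I = (2/3)MR², the ratio k = I/(MR²) is 2/3.
Since it rolls without slipping, ω = v/R and KE = ½Mv² + ½Iω² = ½(1+k)Mv² = (5/6)Mv².
Setting this equal to Mgh gives the vertical rise h = (1+k)v₀²/(2g) = 1.667×6.77²/(2×10) = 3.819 m.
Along the incline, d = h/sinθ = 3.819/sin15.5° ≈ 14.3 m.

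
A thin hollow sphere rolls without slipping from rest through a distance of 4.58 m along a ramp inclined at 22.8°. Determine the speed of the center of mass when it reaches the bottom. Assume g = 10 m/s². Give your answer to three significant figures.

v ≈ 4.61 m/s

For this body I = (2/3)MR², i.e. k = I/(MR²) = 2/3.
Since it rolls without slipping, ω = v/R and KE = ½Mv² + ½Iω² = ½(1+k)Mv² = (5/6)Mv².
The vertical drop is h = L sinθ = 4.58 × sin22.8° = 1.775 m.
Setting Mgh = (5/6)Mv² gives v = √(2gh/(1+k)) = √(2·10·1.775/1.667) ≈ 4.61 m/s.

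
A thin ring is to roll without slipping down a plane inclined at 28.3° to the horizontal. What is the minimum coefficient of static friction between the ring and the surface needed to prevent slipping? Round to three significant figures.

μ_min ≈ 0.269

The moment of inertia is MR², giving k ≡ I/(MR²) = 1.
Along the incline Mg sinθ − f = Ma, and torque about the center fR = Iα = kMR²(a/R) gives f = kMa.
These give a = g sinθ/(1+k) and the required friction f = kMg sinθ/(1+k).
The normal force is N = Mg cosθ, so μ_min = f/N = k tanθ/(1+k).
μ_min = 1 × tan28.3° / 2 ≈ 0.269.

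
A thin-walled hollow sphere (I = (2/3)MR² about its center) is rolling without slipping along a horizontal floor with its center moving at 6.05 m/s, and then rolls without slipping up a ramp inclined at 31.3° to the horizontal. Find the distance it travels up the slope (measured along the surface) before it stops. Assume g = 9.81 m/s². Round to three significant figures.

Here I = (2/3)MR², so the shape factor k = I/(MR²) = 2/3.
The rolling condition ω = v/R makes the rotational term ½I(v/R)² = ½kMv², so KE_total = ½(1+k)Mv² = (5/6)Mv².
Setting this equal to Mgh gives the vertical rise h = (1+k)v₀²/(2g) = 1.667×6.05²/(2×9.81) = 3.109 m.
The distance along the slope is d = h/sinθ = 3.109/sin31.3° ≈ 5.98 m.

d ≈ 5.98 m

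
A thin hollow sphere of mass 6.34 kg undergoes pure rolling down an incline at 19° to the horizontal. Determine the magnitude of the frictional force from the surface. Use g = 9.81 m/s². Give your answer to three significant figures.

f ≈ 8.10 N

With I = (2/3)MR², the ratio k = I/(MR²) is 2/3.
Along the incline Mg sinθ − f = Ma, and torque about the center fR = Iα = kMR²(a/R) gives f = kMa.
Combining, a = g sinθ/(1+k) and f = kMa = kMg sinθ/(1+k).
f = (2/3) × 6.34 × 9.81 × sin19° / 1.667 ≈ 8.10 N.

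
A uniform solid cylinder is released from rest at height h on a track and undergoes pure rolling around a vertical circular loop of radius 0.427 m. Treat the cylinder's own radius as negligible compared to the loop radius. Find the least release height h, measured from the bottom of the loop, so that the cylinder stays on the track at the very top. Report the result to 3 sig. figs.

The moment of inertia is (1/2)MR², giving k ≡ I/(MR²) = 0.5.
At the top, contact is just lost when gravity alone supplies the centripetal force: Mg = Mv_top²/r, i.e. v_top² = gr.
With ω = v/R, the kinetic energy at speed v is ½(1+k)Mv² = (3/4)Mv².
Energy conservation from release (height h) to the top (height 2r): Mgh = Mg(2r) + (3/4)M·gr.
Thus h_min = 2r + (1+k)r/2 = r(2 + 1.5/2) = 0.427 × 2.75 ≈ 1.17 m.

h_min ≈ 1.17 m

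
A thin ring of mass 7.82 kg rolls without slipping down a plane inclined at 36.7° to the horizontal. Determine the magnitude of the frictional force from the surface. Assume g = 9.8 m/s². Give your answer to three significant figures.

Here I = MR², so the shape factor k = I/(MR²) = 1.
Translational: Mg sinθ − f = Ma. Rotational about the CM: fR = Iα = kMRa, so f = kMa.
Combining, a = g sinθ/(1+k) and f = kMa = kMg sinθ/(1+k).
f = 1 × 7.82 × 9.8 × sin36.7° / 2 ≈ 22.9 N.

f ≈ 22.9 N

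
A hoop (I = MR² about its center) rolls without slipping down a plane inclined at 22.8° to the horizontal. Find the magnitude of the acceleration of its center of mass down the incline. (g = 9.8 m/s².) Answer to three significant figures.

a ≈ 1.90 m/s²

Here I = MR², so the shape factor k = I/(MR²) = 1.
Translational: Mg sinθ − f = Ma. Rotational about the CM: fR = Iα = kMRa, so f = kMa.
Eliminating f: Mg sinθ = (1+k)Ma, so a = g sinθ/(1+k) = 9.8 × sin22.8° / 2 ≈ 1.90 m/s².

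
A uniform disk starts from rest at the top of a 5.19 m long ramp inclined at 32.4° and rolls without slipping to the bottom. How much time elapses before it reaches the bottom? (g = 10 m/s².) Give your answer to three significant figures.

For this body I = (1/2)MR², i.e. k = I/(MR²) = 0.5.
Along the incline Mg sinθ − f = Ma, and torque about the center fR = Iα = kMR²(a/R) gives f = kMa.
Hence a = g sinθ/(1+k) = 10×sin32.4°/1.5 = 3.572 m/s².
Starting from rest, L = ½at², so t = √(2L/a) = √(2×5.19/3.572) ≈ 1.70 s.

t ≈ 1.70 s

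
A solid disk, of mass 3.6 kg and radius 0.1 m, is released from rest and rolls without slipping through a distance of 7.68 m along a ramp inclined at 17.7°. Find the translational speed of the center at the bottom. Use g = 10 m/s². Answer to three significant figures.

v ≈ 5.58 m/s

Here I = (1/2)MR², so the shape factor k = I/(MR²) = 0.5.
Pure rolling means v = ωR; then KE = ½Mv² + ½I(v/R)² = ½(1+k)Mv² = (3/4)Mv².
The vertical drop is h = L sinθ = 7.68 × sin17.7° = 2.335 m.
Energy conservation: Mgh = (3/4)Mv², so v = √(2gh/(1+k)) = √(2 × 10 × 2.335 / 1.5) ≈ 5.58 m/s.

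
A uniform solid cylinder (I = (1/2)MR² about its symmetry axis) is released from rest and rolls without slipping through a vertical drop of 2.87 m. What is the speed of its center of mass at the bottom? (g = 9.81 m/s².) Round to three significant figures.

v ≈ 6.13 m/s

With I = (1/2)MR², the ratio k = I/(MR²) is 0.5.
The rolling condition ω = v/R makes the rotational term ½I(v/R)² = ½kMv², so KE_total = ½(1+k)Mv² = (3/4)Mv².
Energy conservation: Mgh = (3/4)Mv², so v = √(2gh/(1+k)) = √(2 × 9.81 × 2.87 / 1.5) ≈ 6.13 m/s.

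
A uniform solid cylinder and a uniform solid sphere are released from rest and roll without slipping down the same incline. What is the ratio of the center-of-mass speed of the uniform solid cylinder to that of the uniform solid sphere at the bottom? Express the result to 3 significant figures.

Each satisfies Mgh = ½(1+k)Mv² with k = I/(MR²), so v ∝ 1/√(1+k).
For the uniform solid cylinder k = 0.5; for the uniform solid sphere k = 0.4.
v₁/v₂ = √((1+k₂)/(1+k₁)) = √(1.4/1.5) ≈ 0.966.

v_ratio ≈ 0.966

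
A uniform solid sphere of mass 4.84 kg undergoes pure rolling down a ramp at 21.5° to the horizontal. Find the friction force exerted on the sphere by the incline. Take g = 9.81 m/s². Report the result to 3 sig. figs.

With I = (2/5)MR², the ratio k = I/(MR²) is 0.4.
Along the incline Mg sinθ − f = Ma, and torque about the center fR = Iα = kMR²(a/R) gives f = kMa.
Combining, a = g sinθ/(1+k) and f = kMa = kMg sinθ/(1+k).
f = 0.4 × 4.84 × 9.81 × sin21.5° / 1.4 ≈ 4.97 N.

f ≈ 4.97 N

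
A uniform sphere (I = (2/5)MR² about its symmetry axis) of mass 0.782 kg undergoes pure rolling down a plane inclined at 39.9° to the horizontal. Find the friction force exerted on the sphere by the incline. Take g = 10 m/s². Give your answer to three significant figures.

With I = (2/5)MR², the ratio k = I/(MR²) is 0.4.
Along the incline Mg sinθ − f = Ma, and torque about the center fR = Iα = kMR²(a/R) gives f = kMa.
Combining, a = g sinθ/(1+k) and f = kMa = kMg sinθ/(1+k).
f = 0.4 × 0.782 × 10 × sin39.9° / 1.4 ≈ 1.43 N.

f ≈ 1.43 N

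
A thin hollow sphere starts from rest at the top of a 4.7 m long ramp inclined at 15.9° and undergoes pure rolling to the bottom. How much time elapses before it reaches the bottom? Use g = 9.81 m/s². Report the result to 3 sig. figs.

For this body I = (2/3)MR², i.e. k = I/(MR²) = 2/3.
Along the incline Mg sinθ − f = Ma, and torque about the center fR = Iα = kMR²(a/R) gives f = kMa.
Hence a = g sinθ/(1+k) = 9.81×sin15.9°/1.667 = 1.613 m/s².
Starting from rest, L = ½at², so t = √(2L/a) = √(2×4.7/1.613) ≈ 2.41 s.

t ≈ 2.41 s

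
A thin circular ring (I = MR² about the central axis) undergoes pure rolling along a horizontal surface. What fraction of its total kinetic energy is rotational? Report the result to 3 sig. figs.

fraction ≈ 0.500

For this body I = MR², i.e. k = I/(MR²) = 1.
With ω = v/R, KE_trans = ½Mv² and KE_rot = ½Iω² = ½kMv², so KE_total = ½(1+k)Mv².
The rotational fraction is therefore k/(1+k) = 1/2 ≈ 0.500.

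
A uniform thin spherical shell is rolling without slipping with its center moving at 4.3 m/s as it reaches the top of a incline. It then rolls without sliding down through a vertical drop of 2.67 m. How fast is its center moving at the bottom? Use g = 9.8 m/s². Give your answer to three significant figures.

v ≈ 7.06 m/s

With I = (2/3)MR², the ratio k = I/(MR²) is 2/3.
Since it rolls without slipping, ω = v/R and KE = ½Mv² + ½Iω² = ½(1+k)Mv² = (5/6)Mv².
Conserving energy between top and bottom: (5/6)Mv² = (5/6)Mv₀² + Mgh, hence v² = v₀² + 2gh/(1+k).
v = √(4.3² + 2×9.8×2.67/1.667) = √49.89 ≈ 7.06 m/s.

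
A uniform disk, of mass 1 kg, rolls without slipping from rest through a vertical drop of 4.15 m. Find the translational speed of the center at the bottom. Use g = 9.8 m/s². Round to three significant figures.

v ≈ 7.36 m/s

For this body I = (1/2)MR², i.e. k = I/(MR²) = 0.5.
Pure rolling means v = ωR; then KE = ½Mv² + ½I(v/R)² = ½(1+k)Mv² = (3/4)Mv².
Setting Mgh = (3/4)Mv² gives v = √(2gh/(1+k)) = √(2·9.8·4.15/1.5) ≈ 7.36 m/s.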